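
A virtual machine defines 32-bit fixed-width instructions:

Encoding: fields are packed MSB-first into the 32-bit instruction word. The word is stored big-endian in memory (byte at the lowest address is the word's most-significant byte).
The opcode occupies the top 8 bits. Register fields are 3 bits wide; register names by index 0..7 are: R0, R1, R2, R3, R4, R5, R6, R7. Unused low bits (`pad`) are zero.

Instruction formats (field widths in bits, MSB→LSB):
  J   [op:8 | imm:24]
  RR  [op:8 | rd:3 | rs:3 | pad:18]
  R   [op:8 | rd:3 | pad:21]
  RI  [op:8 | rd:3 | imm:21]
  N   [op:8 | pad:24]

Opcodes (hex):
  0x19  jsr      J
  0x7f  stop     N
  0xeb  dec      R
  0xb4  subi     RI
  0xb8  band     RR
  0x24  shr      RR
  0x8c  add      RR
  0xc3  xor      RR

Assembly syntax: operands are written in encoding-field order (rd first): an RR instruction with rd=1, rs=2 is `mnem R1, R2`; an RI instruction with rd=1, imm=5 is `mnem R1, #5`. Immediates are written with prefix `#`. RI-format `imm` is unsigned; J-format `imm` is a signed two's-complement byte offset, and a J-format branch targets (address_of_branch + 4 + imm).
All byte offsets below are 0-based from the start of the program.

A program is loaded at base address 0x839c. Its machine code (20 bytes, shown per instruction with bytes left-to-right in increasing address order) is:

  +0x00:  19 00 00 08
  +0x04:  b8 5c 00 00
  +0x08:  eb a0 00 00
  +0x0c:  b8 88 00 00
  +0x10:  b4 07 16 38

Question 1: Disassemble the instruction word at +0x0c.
band R4, R2

[0c] b8 88 00 00 → 0xb8880000
  opcode bits[31:24]=0xb8: band/RR
  [23:21] rd=4 = R4
  [20:18] rs=2 = R2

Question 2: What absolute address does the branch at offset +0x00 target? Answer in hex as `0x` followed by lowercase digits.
+0x00: 19 00 00 08 ⇒ word 0x19000008 (big)
  opcode bits[31:24]=0x19: jsr/J
  imm@[23:0]=0x8 ⇒ #8
  target = base 0x839c + off 0x00 + 4 + imm 8 = 0x83a8

0x83a8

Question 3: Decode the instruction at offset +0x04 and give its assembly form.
band R2, R7

off 0x04: read b8 5c 00 00 as big → 0xb85c0000
  op=0xb85c0000>>24=0xb8 ⇒ band (RR)
  [23:21] rd=2 = R2
  [20:18] rs=7 = R7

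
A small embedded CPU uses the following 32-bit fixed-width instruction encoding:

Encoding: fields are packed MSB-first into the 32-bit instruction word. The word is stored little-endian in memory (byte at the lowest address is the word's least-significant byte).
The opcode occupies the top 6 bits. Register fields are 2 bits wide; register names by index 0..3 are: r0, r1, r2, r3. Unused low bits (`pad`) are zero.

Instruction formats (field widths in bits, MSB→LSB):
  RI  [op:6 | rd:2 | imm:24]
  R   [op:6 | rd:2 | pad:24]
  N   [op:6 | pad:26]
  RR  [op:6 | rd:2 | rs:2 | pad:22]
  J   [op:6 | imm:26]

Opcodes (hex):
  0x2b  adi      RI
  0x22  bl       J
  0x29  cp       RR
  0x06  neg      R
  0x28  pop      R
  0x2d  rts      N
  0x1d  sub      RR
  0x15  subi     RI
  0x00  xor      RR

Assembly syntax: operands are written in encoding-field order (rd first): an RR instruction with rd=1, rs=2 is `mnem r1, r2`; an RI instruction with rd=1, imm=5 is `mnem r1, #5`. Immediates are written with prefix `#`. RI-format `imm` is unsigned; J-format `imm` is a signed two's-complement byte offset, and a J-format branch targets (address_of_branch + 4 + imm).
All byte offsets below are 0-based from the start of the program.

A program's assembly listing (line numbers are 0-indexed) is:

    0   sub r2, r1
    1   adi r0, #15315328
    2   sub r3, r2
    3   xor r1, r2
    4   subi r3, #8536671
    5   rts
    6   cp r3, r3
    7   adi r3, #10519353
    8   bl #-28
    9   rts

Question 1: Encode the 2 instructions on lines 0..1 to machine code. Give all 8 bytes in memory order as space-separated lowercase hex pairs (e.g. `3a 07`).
line 0 (sub): pack op=0x1d:6|rd=2:2|rs=1:2|pad=0:22 = 0x76400000; little→ 00 00 40 76
line 1 (adi): pack op=0x2b:6|rd=0:2|imm=15315328:24 = 0xace9b180; little→ 80 b1 e9 ac

00 00 40 76 80 b1 e9 ac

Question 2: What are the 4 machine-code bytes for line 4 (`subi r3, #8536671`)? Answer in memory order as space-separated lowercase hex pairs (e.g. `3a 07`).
L4: subi op=0x15:6|rd=3:2|imm=8536671:24 ⇒ 0x5782425f ⇒ little 5f 42 82 57

5f 42 82 57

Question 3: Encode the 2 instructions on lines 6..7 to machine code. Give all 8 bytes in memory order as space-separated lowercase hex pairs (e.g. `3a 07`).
00 00 c0 a7 39 83 a0 af

line 6 (cp): pack op=0x29:6|rd=3:2|rs=3:2|pad=0:22 = 0xa7c00000; little→ 00 00 c0 a7
line 7 (adi): pack op=0x2b:6|rd=3:2|imm=10519353:24 = 0xafa08339; little→ 39 83 a0 af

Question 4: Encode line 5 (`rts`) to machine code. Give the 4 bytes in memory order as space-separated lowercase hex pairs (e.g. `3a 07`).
00 00 00 b4

5. rts fields op=0x2d:6|pad=0:26 → word b4000000h → 00 00 00 b4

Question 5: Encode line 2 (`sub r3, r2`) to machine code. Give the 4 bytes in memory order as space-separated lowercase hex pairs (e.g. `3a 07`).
00 00 80 77

2. sub fields op=0x1d:6|rd=3:2|rs=2:2|pad=0:22 → word 77800000h → 00 00 80 77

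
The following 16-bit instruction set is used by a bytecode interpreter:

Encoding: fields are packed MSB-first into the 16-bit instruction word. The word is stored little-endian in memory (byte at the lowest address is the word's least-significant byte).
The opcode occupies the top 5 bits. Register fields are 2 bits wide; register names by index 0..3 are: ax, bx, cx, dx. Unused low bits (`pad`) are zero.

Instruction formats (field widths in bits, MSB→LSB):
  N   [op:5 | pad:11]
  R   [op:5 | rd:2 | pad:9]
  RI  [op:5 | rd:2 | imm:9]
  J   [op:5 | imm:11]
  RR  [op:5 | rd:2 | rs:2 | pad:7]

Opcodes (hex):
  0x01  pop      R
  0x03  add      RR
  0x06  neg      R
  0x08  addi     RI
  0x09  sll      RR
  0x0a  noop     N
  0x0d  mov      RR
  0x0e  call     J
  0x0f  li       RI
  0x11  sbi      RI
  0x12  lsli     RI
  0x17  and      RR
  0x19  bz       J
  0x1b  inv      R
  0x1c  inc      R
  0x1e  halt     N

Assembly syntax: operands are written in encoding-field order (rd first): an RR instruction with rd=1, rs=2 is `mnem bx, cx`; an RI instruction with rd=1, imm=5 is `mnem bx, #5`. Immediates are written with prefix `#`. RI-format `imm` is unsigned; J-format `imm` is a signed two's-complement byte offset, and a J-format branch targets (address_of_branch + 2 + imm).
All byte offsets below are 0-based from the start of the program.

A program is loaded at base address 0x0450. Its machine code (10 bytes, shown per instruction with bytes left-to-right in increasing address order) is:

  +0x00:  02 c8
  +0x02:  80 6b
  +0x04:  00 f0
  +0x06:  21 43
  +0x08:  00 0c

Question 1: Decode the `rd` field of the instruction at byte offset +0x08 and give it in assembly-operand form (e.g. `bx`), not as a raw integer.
[08] 00 0c → 0x0c00
  op=0x0c00>>11=0x1 ⇒ pop (R)
  [10:9] rd=2 = cx

cx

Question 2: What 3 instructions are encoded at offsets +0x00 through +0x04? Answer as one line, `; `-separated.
bz #2; mov bx, dx; halt

@+00  little-endian(02 c8) = 0xc802
  op=0xc802>>11=0x19 ⇒ bz (J)
  imm@[10:0]=0x2 ⇒ #2
@+02  little-endian(80 6b) = 0x6b80
  op=0x6b80>>11=0xd ⇒ mov (RR)
  rd@[10:9]=0x1 ⇒ bx
  rs@[8:7]=0x3 ⇒ dx
@+04  little-endian(00 f0) = 0xf000
  op=0xf000>>11=0x1e ⇒ halt (N)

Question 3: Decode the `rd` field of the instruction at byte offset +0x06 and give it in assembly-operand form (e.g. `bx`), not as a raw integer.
[06] 21 43 → 0x4321
  op=0x4321>>11=0x8 ⇒ addi (RI)
  [10:9] rd=1 = bx
  [8:0] imm=289 = #289

bx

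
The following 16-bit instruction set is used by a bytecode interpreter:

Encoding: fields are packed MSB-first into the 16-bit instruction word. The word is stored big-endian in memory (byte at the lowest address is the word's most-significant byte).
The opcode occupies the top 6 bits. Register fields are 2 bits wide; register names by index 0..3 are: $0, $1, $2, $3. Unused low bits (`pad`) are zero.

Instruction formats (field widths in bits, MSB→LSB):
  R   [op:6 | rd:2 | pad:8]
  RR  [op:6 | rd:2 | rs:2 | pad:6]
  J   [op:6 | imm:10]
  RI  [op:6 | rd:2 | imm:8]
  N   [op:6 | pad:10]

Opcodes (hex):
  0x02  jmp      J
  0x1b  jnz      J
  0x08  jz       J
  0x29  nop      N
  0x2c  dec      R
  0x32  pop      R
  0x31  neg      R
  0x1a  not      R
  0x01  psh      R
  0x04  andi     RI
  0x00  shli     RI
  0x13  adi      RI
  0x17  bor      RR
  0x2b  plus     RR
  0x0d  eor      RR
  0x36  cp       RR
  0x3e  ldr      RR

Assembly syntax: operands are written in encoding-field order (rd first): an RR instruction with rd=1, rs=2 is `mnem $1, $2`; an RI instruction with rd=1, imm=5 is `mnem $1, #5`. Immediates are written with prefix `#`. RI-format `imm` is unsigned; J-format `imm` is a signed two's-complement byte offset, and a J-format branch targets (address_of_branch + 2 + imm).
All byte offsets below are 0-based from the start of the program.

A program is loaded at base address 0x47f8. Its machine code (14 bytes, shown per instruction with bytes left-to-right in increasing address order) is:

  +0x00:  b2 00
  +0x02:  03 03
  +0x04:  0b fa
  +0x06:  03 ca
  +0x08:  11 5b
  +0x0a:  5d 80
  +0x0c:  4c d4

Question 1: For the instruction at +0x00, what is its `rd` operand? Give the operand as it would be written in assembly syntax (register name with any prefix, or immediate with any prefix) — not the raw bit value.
off 0x00: read b2 00 as big → 0xb200
  opcode bits[15:10]=0x2c: dec/R
  rd: (w>>8)&0x3=0x2 → $2

$2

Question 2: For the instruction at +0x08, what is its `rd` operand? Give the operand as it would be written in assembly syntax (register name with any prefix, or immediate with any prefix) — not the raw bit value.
$1

[08] 11 5b → 0x115b
  top 6b → 0x4 → andi [RI]
  rd@[9:8]=0x1 ⇒ $1
  imm@[7:0]=0x5b ⇒ #91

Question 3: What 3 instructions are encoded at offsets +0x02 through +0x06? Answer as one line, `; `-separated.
shli $3, #3; jmp #-6; shli $3, #202

@+02  big-endian(03 03) = 0x0303
  top 6b → 0x0 → shli [RI]
  [9:8] rd=3 = $3
  [7:0] imm=3 = #3
@+04  big-endian(0b fa) = 0x0bfa
  top 6b → 0x2 → jmp [J]
  [9:0] imm=1018 (s10→-6) = #-6
@+06  big-endian(03 ca) = 0x03ca
  top 6b → 0x0 → shli [RI]
  [9:8] rd=3 = $3
  [7:0] imm=202 = #202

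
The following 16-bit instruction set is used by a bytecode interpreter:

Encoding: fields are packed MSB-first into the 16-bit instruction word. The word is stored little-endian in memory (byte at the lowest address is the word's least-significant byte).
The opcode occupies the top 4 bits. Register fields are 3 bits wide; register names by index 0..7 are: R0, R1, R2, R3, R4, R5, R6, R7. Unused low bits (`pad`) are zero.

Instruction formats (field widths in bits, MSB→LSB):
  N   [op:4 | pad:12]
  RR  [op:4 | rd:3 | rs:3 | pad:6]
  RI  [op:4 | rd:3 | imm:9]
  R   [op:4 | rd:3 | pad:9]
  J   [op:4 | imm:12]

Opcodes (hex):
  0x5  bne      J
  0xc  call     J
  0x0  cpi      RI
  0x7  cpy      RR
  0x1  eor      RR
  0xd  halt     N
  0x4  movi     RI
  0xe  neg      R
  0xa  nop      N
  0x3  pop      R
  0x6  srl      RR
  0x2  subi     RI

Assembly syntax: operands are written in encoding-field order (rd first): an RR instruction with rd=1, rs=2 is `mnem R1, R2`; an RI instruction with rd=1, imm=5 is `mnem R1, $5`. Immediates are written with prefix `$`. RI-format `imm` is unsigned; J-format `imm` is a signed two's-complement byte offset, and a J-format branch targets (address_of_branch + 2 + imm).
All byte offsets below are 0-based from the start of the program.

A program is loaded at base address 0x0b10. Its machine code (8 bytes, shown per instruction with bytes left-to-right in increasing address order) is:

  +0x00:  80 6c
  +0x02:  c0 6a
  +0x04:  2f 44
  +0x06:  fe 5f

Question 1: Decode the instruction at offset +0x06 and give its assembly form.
bne $-2

+0x06: fe 5f ⇒ word 0x5ffe (little)
  op=0x5ffe>>12=0x5 ⇒ bne (J)
  [11:0] imm=4094 (s12→-2) = $-2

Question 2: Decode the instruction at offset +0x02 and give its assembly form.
[02] c0 6a → 0x6ac0
  op=0x6ac0>>12=0x6 ⇒ srl (RR)
  rd@[11:9]=0x5 ⇒ R5
  rs@[8:6]=0x3 ⇒ R3

srl R5, R3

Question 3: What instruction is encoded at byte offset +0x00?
srl R6, R2

off 0x00: read 80 6c as little → 0x6c80
  op=0x6c80>>12=0x6 ⇒ srl (RR)
  rd@[11:9]=0x6 ⇒ R6
  rs@[8:6]=0x2 ⇒ R2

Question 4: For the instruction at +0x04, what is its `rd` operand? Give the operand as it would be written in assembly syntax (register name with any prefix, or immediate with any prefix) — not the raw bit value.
R2

@+04  little-endian(2f 44) = 0x442f
  top 4b → 0x4 → movi [RI]
  rd@[11:9]=0x2 ⇒ R2
  imm@[8:0]=0x2f ⇒ $47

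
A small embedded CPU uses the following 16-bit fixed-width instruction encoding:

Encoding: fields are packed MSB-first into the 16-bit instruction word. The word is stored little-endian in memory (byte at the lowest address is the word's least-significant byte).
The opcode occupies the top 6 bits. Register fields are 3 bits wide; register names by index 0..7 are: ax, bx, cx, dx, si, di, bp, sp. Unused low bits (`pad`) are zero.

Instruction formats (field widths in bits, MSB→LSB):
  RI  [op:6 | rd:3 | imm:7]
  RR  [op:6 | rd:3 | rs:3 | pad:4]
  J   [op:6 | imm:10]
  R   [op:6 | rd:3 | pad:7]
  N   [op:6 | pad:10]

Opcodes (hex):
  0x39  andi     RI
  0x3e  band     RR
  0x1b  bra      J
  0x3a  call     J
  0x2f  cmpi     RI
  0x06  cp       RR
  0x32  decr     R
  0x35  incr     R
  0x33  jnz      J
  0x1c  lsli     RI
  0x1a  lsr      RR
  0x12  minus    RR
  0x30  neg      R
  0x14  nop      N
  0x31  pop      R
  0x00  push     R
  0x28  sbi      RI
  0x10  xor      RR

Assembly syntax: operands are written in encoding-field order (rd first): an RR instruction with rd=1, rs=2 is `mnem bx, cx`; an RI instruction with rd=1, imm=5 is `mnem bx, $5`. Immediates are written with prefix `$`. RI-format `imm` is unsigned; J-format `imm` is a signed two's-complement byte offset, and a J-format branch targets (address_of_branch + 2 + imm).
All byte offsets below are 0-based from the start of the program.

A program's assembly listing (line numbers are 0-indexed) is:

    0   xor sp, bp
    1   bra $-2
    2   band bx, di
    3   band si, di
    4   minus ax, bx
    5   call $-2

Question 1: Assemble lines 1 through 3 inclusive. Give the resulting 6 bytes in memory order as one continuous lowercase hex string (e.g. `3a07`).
1. bra fields op=0x1b:6|imm=-2:10 → word 6ffeh → fe 6f
2. band fields op=0x3e:6|rd=1:3|rs=5:3|pad=0:4 → word f8d0h → d0 f8
3. band fields op=0x3e:6|rd=4:3|rs=5:3|pad=0:4 → word fa50h → 50 fa

fe6fd0f850fa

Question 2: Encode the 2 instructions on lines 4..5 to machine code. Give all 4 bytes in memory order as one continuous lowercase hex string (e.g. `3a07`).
line 4 (minus): pack op=0x12:6|rd=0:3|rs=1:3|pad=0:4 = 0x4810; little→ 10 48
line 5 (call): pack op=0x3a:6|imm=-2:10 = 0xebfe; little→ fe eb

1048feeb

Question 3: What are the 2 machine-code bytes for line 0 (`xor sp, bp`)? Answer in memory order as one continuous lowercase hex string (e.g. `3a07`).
line 0 (xor): pack op=0x10:6|rd=7:3|rs=6:3|pad=0:4 = 0x43e0; little→ e0 43

e043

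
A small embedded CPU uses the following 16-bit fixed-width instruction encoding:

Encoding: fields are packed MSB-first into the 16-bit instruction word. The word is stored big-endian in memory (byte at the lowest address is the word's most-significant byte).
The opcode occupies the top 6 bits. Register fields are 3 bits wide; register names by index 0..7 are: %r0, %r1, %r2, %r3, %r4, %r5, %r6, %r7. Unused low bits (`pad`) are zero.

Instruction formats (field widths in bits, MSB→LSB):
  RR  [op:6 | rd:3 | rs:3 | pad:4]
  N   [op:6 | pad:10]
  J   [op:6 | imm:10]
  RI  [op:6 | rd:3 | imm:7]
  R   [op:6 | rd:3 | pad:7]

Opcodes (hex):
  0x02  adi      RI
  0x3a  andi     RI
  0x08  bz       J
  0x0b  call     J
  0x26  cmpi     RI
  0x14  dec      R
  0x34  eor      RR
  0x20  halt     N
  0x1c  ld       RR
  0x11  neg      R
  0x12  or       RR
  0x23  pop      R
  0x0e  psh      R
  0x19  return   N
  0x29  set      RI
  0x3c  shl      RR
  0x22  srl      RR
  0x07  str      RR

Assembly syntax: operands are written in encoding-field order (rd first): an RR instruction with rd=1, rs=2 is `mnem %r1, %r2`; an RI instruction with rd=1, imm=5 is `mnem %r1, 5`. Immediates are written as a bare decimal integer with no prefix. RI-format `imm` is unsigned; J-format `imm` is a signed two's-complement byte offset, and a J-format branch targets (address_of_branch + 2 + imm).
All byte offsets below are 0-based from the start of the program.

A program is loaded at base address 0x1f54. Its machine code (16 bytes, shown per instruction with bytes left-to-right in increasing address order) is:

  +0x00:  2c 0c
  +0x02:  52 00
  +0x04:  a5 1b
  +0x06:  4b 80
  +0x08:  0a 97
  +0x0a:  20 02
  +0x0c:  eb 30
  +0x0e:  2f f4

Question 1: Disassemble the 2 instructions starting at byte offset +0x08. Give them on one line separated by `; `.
+0x08: 0a 97 ⇒ word 0x0a97 (big)
  top 6b → 0x2 → adi [RI]
  rd: (w>>7)&0x7=0x5 → %r5
  imm: (w>>0)&0x7f=0x17 → 23
+0x0a: 20 02 ⇒ word 0x2002 (big)
  top 6b → 0x8 → bz [J]
  imm: (w>>0)&0x3ff=0x2 → 2

adi %r5, 23; bz 2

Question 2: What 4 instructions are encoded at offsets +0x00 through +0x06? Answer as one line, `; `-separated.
off 0x00: read 2c 0c as big → 0x2c0c
  opcode bits[15:10]=0xb: call/J
  imm: (w>>0)&0x3ff=0xc → 12
off 0x02: read 52 00 as big → 0x5200
  opcode bits[15:10]=0x14: dec/R
  rd: (w>>7)&0x7=0x4 → %r4
off 0x04: read a5 1b as big → 0xa51b
  opcode bits[15:10]=0x29: set/RI
  rd: (w>>7)&0x7=0x2 → %r2
  imm: (w>>0)&0x7f=0x1b → 27
off 0x06: read 4b 80 as big → 0x4b80
  opcode bits[15:10]=0x12: or/RR
  rd: (w>>7)&0x7=0x7 → %r7
  rs: (w>>4)&0x7=0x0 → %r0

call 12; dec %r4; set %r2, 27; or %r7, %r0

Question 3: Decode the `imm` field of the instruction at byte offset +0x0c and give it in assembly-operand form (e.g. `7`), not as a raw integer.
48

[0c] eb 30 → 0xeb30
  top 6b → 0x3a → andi [RI]
  rd@[9:7]=0x6 ⇒ %r6
  imm@[6:0]=0x30 ⇒ 48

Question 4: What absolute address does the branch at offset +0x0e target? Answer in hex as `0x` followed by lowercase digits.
0x1f58

+0x0e: 2f f4 ⇒ word 0x2ff4 (big)
  opcode bits[15:10]=0xb: call/J
  [9:0] imm=1012 (s10→-12) = -12
  target = base 0x1f54 + off 0x0e + 2 + imm -12 = 0x1f58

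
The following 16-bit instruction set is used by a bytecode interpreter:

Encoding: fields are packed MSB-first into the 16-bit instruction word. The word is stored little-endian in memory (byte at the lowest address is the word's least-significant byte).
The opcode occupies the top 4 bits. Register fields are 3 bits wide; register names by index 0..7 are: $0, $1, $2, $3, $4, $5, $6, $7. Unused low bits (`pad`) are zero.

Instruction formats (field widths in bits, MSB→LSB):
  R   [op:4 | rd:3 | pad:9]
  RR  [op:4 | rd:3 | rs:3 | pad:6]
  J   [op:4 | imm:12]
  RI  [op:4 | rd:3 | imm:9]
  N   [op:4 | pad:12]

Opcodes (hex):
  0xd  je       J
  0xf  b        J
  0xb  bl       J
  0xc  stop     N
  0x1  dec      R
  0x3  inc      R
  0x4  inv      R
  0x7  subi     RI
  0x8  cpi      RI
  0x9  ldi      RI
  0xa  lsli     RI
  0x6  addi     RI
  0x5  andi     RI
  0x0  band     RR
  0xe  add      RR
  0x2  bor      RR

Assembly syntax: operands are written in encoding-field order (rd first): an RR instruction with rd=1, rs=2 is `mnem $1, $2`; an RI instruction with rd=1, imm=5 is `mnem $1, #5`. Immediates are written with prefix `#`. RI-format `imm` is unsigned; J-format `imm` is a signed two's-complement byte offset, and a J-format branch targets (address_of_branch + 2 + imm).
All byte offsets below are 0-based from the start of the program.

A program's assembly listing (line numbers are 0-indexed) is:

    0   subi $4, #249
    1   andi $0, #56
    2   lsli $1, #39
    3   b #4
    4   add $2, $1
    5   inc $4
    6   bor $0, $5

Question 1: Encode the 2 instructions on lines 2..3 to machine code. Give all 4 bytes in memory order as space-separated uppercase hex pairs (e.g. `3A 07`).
27 A2 04 F0

2. lsli fields op=0xa:4|rd=1:3|imm=39:9 → word a227h → 27 a2
3. b fields op=0xf:4|imm=4:12 → word f004h → 04 f0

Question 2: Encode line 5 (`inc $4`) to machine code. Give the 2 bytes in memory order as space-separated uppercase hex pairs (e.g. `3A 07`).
line 5 (inc): pack op=0x3:4|rd=4:3|pad=0:9 = 0x3800; little→ 00 38

00 38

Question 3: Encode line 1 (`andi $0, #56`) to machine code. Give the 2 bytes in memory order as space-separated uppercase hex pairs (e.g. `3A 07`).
L1: andi op=0x5:4|rd=0:3|imm=56:9 ⇒ 0x5038 ⇒ little 38 50

38 50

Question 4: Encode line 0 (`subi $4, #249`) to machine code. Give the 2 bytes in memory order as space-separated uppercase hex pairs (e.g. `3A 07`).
L0: subi op=0x7:4|rd=4:3|imm=249:9 ⇒ 0x78f9 ⇒ little f9 78

F9 78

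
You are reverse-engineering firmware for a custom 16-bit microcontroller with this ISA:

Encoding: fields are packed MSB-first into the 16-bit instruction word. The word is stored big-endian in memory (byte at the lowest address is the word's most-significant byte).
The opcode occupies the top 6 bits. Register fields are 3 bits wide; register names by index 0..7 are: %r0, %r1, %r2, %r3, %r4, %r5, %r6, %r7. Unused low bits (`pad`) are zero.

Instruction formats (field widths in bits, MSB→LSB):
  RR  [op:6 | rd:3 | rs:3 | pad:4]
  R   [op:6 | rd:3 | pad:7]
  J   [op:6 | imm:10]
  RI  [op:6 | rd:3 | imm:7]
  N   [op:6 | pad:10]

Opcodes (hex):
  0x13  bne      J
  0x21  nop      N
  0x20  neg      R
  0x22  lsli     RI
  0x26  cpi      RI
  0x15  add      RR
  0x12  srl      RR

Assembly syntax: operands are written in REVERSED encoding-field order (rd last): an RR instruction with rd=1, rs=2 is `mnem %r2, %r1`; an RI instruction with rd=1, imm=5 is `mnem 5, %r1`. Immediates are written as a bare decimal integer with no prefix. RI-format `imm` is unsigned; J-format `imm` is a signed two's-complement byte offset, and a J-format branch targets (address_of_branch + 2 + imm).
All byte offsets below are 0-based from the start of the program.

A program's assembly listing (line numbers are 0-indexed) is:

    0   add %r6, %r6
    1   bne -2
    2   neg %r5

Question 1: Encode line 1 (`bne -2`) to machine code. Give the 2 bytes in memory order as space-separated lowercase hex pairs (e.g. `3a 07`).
4f fe

1. bne fields op=0x13:6|imm=-2:10 → word 4ffeh → 4f fe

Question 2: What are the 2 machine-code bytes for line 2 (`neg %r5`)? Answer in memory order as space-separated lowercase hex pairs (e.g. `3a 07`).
2. neg fields op=0x20:6|rd=5:3|pad=0:7 → word 8280h → 82 80

82 80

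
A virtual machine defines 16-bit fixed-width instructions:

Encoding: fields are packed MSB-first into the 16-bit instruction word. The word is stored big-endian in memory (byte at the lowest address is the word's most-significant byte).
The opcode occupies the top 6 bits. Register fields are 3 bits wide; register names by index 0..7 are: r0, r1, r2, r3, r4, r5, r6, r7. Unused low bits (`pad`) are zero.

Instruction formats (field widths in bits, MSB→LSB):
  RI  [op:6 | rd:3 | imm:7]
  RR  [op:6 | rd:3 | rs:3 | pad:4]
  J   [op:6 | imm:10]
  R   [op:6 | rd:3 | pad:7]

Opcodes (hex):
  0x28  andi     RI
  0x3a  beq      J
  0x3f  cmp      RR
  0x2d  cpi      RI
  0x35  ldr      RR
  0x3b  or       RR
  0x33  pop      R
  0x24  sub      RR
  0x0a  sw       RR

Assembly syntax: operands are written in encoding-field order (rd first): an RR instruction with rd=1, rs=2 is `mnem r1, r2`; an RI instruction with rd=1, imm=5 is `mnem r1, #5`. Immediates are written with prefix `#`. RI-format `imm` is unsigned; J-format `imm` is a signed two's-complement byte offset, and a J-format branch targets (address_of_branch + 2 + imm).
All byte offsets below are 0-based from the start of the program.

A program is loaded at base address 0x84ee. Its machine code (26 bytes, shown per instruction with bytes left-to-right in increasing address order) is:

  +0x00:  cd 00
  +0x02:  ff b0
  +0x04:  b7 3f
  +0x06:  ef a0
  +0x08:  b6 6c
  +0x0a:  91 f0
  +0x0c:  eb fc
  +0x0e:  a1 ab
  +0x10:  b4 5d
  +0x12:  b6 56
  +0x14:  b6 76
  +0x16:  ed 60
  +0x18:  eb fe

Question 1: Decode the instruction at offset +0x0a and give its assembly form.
[0a] 91 f0 → 0x91f0
  op=0x91f0>>10=0x24 ⇒ sub (RR)
  rd: (w>>7)&0x7=0x3 → r3
  rs: (w>>4)&0x7=0x7 → r7

sub r3, r7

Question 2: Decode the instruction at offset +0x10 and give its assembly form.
cpi r0, #93

+0x10: b4 5d ⇒ word 0xb45d (big)
  opcode bits[15:10]=0x2d: cpi/RI
  [9:7] rd=0 = r0
  [6:0] imm=93 = #93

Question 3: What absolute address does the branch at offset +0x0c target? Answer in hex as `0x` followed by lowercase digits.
+0x0c: eb fc ⇒ word 0xebfc (big)
  top 6b → 0x3a → beq [J]
  imm@[9:0]=0x3fc (s10→-4) ⇒ #-4
  target = base 0x84ee + off 0x0c + 2 + imm -4 = 0x84f8

0x84f8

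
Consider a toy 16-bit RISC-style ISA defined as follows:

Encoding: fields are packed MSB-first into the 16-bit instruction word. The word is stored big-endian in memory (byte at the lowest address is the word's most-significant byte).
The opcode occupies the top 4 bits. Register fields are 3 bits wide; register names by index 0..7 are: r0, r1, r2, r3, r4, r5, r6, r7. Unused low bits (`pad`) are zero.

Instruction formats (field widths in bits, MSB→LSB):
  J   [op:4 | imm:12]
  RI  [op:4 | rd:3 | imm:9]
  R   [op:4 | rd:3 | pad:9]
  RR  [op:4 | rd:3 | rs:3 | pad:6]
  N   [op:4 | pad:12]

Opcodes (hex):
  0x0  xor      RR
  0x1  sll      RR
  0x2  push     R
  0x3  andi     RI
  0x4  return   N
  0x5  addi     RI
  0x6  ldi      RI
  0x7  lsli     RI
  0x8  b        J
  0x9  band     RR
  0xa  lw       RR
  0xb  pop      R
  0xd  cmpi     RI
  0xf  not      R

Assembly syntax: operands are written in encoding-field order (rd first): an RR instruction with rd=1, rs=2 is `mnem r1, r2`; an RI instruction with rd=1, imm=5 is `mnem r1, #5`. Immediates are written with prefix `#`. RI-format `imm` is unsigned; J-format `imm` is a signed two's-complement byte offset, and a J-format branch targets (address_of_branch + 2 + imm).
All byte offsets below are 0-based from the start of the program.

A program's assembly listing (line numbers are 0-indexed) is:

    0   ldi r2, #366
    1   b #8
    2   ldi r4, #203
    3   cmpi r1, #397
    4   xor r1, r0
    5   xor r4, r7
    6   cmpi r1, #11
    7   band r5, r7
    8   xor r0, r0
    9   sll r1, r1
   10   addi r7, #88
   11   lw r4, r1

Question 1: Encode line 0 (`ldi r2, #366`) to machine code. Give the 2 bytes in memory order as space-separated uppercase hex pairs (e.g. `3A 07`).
65 6E

line 0 (ldi): pack op=0x6:4|rd=2:3|imm=366:9 = 0x656e; big→ 65 6e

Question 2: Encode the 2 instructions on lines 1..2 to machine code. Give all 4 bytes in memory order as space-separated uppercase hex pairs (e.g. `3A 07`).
1. b fields op=0x8:4|imm=8:12 → word 8008h → 80 08
2. ldi fields op=0x6:4|rd=4:3|imm=203:9 → word 68cbh → 68 cb

80 08 68 CB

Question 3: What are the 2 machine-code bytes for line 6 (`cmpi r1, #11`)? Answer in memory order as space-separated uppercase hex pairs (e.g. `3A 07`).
L6: cmpi op=0xd:4|rd=1:3|imm=11:9 ⇒ 0xd20b ⇒ big d2 0b

D2 0B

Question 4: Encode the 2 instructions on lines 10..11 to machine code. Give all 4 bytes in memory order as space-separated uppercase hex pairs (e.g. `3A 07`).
5E 58 A8 40

10. addi fields op=0x5:4|rd=7:3|imm=88:9 → word 5e58h → 5e 58
11. lw fields op=0xa:4|rd=4:3|rs=1:3|pad=0:6 → word a840h → a8 40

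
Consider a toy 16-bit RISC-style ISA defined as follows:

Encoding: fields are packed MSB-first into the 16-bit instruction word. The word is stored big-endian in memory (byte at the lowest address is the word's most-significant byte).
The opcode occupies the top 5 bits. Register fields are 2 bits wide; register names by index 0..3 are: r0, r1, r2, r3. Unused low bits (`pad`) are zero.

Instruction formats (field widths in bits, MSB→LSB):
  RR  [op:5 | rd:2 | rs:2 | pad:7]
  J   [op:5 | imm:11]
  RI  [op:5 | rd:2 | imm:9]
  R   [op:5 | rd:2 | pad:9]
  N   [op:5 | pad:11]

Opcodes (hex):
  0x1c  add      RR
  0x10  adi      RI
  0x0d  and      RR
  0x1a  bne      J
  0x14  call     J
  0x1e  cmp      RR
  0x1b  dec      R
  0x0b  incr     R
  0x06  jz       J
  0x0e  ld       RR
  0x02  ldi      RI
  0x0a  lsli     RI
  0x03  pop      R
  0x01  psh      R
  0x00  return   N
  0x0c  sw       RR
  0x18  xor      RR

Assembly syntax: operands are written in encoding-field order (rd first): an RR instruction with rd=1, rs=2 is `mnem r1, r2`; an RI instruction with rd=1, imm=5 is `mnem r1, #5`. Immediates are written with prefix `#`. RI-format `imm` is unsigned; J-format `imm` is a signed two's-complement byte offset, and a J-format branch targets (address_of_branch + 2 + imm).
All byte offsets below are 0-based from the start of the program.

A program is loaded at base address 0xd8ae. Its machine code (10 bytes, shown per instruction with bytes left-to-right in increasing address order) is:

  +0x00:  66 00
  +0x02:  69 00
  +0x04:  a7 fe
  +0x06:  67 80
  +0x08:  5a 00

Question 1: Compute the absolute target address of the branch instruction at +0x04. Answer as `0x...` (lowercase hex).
0xd8b2

+0x04: a7 fe ⇒ word 0xa7fe (big)
  op=0xa7fe>>11=0x14 ⇒ call (J)
  [10:0] imm=2046 (s11→-2) = #-2
  target = base 0xd8ae + off 0x04 + 2 + imm -2 = 0xd8b2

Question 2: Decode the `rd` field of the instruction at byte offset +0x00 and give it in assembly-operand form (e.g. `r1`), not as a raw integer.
r3

[00] 66 00 → 0x6600
  top 5b → 0xc → sw [RR]
  rd: (w>>9)&0x3=0x3 → r3
  rs: (w>>7)&0x3=0x0 → r0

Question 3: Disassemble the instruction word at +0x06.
sw r3, r3

[06] 67 80 → 0x6780
  opcode bits[15:11]=0xc: sw/RR
  [10:9] rd=3 = r3
  [8:7] rs=3 = r3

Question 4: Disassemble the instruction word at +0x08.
incr r1

@+08  big-endian(5a 00) = 0x5a00
  opcode bits[15:11]=0xb: incr/R
  rd: (w>>9)&0x3=0x1 → r1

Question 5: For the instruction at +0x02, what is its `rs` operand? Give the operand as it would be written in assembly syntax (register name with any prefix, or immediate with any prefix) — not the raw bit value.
r2

@+02  big-endian(69 00) = 0x6900
  top 5b → 0xd → and [RR]
  rd@[10:9]=0x0 ⇒ r0
  rs@[8:7]=0x2 ⇒ r2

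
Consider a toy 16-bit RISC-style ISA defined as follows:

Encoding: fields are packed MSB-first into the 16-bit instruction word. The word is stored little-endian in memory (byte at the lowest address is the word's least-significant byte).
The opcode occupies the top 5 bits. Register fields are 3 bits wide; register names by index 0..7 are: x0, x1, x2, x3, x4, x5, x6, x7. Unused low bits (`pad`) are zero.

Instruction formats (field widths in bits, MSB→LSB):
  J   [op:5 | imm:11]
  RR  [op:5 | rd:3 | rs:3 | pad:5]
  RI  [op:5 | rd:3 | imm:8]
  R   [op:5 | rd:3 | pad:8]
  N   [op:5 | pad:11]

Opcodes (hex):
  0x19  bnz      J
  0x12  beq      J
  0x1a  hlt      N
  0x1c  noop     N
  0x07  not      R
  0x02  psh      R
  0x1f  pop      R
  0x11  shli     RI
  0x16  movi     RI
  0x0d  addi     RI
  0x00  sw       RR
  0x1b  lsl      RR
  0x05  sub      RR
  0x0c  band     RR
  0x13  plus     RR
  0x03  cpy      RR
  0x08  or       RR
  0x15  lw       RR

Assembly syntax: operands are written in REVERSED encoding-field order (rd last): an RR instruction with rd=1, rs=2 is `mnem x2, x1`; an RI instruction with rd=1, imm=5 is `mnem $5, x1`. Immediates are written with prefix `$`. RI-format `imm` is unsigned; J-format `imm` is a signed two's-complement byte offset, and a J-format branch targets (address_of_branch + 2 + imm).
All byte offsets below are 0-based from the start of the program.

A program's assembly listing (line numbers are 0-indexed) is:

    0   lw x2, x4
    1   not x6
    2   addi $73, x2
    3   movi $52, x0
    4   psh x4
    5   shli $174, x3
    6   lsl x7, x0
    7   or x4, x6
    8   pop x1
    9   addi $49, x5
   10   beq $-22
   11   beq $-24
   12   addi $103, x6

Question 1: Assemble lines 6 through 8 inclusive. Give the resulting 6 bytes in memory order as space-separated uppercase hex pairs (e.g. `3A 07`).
E0 D8 80 46 00 F9

6. lsl fields op=0x1b:5|rd=0:3|rs=7:3|pad=0:5 → word d8e0h → e0 d8
7. or fields op=0x8:5|rd=6:3|rs=4:3|pad=0:5 → word 4680h → 80 46
8. pop fields op=0x1f:5|rd=1:3|pad=0:8 → word f900h → 00 f9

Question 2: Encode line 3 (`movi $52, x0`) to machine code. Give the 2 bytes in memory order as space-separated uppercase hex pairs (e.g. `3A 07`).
34 B0

3. movi fields op=0x16:5|rd=0:3|imm=52:8 → word b034h → 34 b0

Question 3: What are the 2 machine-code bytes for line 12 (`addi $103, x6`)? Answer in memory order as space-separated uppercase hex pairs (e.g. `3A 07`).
67 6E

L12: addi op=0xd:5|rd=6:3|imm=103:8 ⇒ 0x6e67 ⇒ little 67 6e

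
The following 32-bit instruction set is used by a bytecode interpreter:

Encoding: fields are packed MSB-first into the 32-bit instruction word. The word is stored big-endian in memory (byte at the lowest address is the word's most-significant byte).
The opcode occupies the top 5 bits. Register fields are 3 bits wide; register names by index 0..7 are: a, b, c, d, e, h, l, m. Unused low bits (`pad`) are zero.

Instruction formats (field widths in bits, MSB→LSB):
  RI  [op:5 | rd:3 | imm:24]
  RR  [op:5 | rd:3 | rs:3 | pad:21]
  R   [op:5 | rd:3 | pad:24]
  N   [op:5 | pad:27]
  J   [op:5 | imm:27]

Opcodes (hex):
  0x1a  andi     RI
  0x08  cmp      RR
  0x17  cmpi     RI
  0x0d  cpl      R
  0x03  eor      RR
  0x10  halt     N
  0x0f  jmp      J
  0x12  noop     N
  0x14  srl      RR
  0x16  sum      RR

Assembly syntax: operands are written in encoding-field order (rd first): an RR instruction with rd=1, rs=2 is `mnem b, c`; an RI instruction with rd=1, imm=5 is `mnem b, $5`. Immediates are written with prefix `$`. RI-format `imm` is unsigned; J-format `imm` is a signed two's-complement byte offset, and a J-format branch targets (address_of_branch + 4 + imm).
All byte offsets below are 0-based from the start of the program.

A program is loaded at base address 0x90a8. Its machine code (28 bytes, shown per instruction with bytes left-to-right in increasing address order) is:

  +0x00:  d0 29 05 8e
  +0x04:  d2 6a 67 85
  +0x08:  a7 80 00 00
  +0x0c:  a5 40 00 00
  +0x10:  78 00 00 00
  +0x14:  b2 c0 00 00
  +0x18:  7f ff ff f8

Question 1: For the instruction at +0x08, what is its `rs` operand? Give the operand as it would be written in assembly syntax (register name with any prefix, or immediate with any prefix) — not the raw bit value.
e

+0x08: a7 80 00 00 ⇒ word 0xa7800000 (big)
  opcode bits[31:27]=0x14: srl/RR
  rd: (w>>24)&0x7=0x7 → m
  rs: (w>>21)&0x7=0x4 → e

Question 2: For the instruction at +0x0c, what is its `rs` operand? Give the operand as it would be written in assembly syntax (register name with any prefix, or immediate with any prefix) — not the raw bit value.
c

[0c] a5 40 00 00 → 0xa5400000
  opcode bits[31:27]=0x14: srl/RR
  rd: (w>>24)&0x7=0x5 → h
  rs: (w>>21)&0x7=0x2 → c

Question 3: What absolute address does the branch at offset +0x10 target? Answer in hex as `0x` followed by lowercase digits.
[10] 78 00 00 00 → 0x78000000
  op=0x78000000>>27=0xf ⇒ jmp (J)
  [26:0] imm=0 = $0
  target = base 0x90a8 + off 0x10 + 4 + imm 0 = 0x90bc

0x90bc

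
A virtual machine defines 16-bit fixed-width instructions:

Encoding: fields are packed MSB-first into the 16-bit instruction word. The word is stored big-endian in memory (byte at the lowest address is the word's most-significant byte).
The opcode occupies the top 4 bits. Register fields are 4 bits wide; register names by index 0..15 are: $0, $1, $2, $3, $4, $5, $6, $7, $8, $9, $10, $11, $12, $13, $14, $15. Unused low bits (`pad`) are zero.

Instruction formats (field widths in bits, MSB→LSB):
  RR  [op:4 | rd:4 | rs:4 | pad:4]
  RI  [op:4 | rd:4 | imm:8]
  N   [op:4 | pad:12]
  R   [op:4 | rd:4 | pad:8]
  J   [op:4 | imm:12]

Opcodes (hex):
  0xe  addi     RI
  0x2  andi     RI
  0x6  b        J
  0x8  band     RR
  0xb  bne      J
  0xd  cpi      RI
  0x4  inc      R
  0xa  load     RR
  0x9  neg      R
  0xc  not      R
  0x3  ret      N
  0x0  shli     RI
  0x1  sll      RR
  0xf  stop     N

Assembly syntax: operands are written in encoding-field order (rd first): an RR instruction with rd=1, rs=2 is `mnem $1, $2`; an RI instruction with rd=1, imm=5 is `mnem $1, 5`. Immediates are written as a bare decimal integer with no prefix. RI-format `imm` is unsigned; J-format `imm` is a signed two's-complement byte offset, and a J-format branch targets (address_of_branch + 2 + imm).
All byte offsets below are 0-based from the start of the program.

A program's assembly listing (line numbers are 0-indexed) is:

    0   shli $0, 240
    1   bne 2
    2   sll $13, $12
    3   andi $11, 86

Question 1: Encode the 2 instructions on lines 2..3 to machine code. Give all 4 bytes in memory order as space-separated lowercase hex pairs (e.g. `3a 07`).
1d c0 2b 56

L2: sll op=0x1:4|rd=13:4|rs=12:4|pad=0:4 ⇒ 0x1dc0 ⇒ big 1d c0
L3: andi op=0x2:4|rd=11:4|imm=86:8 ⇒ 0x2b56 ⇒ big 2b 56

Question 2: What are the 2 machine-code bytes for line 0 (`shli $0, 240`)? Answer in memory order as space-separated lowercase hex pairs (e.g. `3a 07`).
0. shli fields op=0x0:4|rd=0:4|imm=240:8 → word 00f0h → 00 f0

00 f0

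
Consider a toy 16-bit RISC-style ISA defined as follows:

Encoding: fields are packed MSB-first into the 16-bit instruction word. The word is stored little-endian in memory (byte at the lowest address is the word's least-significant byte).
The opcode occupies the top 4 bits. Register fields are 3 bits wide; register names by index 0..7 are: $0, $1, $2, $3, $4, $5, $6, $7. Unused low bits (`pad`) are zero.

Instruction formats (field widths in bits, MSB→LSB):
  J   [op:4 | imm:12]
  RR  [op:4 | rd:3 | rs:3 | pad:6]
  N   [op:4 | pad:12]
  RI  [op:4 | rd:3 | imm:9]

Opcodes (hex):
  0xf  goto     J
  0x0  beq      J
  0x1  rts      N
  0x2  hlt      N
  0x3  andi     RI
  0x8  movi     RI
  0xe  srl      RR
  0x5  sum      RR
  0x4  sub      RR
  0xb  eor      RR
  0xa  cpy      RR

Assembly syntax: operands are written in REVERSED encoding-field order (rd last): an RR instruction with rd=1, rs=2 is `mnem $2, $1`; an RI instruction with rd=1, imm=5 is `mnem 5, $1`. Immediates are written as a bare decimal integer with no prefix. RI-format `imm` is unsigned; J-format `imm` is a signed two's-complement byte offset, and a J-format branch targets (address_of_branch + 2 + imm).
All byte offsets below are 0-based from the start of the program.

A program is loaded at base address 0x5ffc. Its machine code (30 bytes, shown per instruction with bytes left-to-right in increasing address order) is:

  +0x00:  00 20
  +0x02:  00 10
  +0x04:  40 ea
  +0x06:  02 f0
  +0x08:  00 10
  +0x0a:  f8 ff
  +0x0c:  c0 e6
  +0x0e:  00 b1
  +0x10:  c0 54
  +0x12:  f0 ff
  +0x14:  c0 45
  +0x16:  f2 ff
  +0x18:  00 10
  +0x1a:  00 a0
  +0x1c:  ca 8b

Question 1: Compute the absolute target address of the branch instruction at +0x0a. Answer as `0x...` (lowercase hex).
off 0x0a: read f8 ff as little → 0xfff8
  top 4b → 0xf → goto [J]
  imm: (w>>0)&0xfff=0xff8 (s12→-8) → -8
  target = base 0x5ffc + off 0x0a + 2 + imm -8 = 0x6000

0x6000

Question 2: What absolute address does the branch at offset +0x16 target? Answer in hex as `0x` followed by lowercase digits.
[16] f2 ff → 0xfff2
  op=0xfff2>>12=0xf ⇒ goto (J)
  imm@[11:0]=0xff2 (s12→-14) ⇒ -14
  target = base 0x5ffc + off 0x16 + 2 + imm -14 = 0x6006

0x6006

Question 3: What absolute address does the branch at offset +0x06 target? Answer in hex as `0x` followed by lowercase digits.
0x6006

off 0x06: read 02 f0 as little → 0xf002
  op=0xf002>>12=0xf ⇒ goto (J)
  imm: (w>>0)&0xfff=0x2 → 2
  target = base 0x5ffc + off 0x06 + 2 + imm 2 = 0x6006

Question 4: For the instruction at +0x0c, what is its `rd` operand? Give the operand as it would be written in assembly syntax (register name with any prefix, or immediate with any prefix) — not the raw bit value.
$3

[0c] c0 e6 → 0xe6c0
  top 4b → 0xe → srl [RR]
  rd: (w>>9)&0x7=0x3 → $3
  rs: (w>>6)&0x7=0x3 → $3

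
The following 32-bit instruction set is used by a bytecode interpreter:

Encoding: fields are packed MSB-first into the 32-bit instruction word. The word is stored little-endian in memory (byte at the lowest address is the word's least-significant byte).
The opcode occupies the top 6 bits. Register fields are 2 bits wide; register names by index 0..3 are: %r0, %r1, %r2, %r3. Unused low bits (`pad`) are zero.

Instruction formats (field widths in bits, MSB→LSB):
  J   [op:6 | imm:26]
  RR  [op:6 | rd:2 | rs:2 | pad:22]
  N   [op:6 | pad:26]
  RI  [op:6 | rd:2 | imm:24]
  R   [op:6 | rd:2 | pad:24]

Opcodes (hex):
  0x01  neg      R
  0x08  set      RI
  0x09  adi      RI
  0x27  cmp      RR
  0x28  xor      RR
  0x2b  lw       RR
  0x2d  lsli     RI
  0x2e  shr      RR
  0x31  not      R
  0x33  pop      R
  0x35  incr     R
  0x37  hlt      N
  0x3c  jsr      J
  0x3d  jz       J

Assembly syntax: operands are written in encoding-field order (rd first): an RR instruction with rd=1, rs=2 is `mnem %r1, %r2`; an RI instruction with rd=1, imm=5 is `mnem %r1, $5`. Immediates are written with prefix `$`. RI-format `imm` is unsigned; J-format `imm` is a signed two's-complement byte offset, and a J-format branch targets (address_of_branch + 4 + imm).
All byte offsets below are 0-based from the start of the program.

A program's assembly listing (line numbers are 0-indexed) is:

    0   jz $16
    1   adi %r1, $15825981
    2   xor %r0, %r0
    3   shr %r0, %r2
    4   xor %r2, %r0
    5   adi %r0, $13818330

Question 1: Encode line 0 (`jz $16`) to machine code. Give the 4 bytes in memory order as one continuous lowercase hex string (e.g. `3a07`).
line 0 (jz): pack op=0x3d:6|imm=16:26 = 0xf4000010; little→ 10 00 00 f4

100000f4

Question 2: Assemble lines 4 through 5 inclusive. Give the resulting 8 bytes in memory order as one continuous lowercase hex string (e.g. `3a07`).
000000a2dad9d224

line 4 (xor): pack op=0x28:6|rd=2:2|rs=0:2|pad=0:22 = 0xa2000000; little→ 00 00 00 a2
line 5 (adi): pack op=0x9:6|rd=0:2|imm=13818330:24 = 0x24d2d9da; little→ da d9 d2 24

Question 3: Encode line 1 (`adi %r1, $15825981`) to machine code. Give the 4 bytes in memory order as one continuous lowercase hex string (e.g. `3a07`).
3d7cf125

line 1 (adi): pack op=0x9:6|rd=1:2|imm=15825981:24 = 0x25f17c3d; little→ 3d 7c f1 25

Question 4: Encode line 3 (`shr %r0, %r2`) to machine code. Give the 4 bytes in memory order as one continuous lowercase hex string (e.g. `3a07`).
000080b8

L3: shr op=0x2e:6|rd=0:2|rs=2:2|pad=0:22 ⇒ 0xb8800000 ⇒ little 00 00 80 b8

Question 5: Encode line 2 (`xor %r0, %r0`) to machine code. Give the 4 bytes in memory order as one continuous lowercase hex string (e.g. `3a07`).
2. xor fields op=0x28:6|rd=0:2|rs=0:2|pad=0:22 → word a0000000h → 00 00 00 a0

000000a0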